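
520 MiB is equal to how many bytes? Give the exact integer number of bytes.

520 × 1,048,576 = 545,259,520 bytes  (1 MiB = 2^20 bytes)

545,259,520 bytes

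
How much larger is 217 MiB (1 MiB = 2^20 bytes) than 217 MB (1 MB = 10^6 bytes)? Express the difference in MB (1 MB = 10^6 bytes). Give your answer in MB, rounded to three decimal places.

10.541 MB

217 MiB = 217 × 1,048,576 = 227,540,992 bytes
217 MB = 217 × 1,000,000 = 217,000,000 bytes
difference = 10,540,992 bytes
10,540,992 / 1,000,000 = 10.541 MB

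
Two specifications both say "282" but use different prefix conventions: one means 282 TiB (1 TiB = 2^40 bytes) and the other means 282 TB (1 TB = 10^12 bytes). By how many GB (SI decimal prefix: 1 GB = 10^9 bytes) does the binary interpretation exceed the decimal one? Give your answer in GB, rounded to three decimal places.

282 TiB = 282 × 1,099,511,627,776 = 310,062,279,032,832 bytes
282 TB = 282 × 1,000,000,000,000 = 282,000,000,000,000 bytes
difference = 28,062,279,032,832 bytes
28,062,279,032,832 / 1,000,000,000 = 28,062.279 GB

28,062.279 GB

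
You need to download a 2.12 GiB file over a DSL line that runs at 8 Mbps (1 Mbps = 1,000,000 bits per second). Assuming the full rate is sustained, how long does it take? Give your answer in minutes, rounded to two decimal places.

2.12 GiB = 2,276,332,666.88 bytes = 18,210,661,335.04 bits
8 Mbps = 8,000,000 bits/s
time = 18,210,661,335.04 / 8,000,000 = 2,276.333 s
2,276.333 s / 60 = 37.94 minutes

37.94 minutes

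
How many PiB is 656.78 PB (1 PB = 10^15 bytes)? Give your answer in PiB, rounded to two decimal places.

656.78 PB = 656.78 × 10^15 bytes = 656,780,000,000,000,000 bytes
1 PiB = 2^50 bytes = 1,125,899,906,842,624 bytes
656,780,000,000,000,000 / 1,125,899,906,842,624 = 583.34 PiB

583.34 PiB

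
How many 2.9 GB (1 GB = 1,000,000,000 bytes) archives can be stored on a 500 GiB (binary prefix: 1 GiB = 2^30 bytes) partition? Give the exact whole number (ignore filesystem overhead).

Capacity: 500 GiB = 536,870,912,000 bytes
Per item: 2.9 GB = 2,900,000,000 bytes
⌊536,870,912,000 / 2,900,000,000⌋ = 185

185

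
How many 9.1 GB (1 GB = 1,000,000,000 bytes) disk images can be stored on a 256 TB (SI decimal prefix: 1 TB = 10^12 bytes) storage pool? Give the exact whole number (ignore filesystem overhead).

Capacity: 256 TB = 256,000,000,000,000 bytes
Per item: 9.1 GB = 9,100,000,000 bytes
⌊256,000,000,000,000 / 9,100,000,000⌋ = 28,131

28,131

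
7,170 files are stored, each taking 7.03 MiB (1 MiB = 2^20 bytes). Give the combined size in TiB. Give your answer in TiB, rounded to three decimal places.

Total = 7,170 × 7.03 MiB = 50405.1 MiB
= 50405.1 × 1,048,576 bytes = 52,853,578,137.6 bytes
1 TiB = 1,099,511,627,776 bytes
52,853,578,137.6 / 1,099,511,627,776 = 0.048 TiB

0.048 TiB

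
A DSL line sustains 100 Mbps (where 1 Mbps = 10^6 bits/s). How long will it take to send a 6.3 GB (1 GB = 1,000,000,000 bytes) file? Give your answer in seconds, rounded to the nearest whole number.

504 seconds

6.3 GB = 6,300,000,000 bytes = 50,400,000,000 bits
100 Mbps = 100,000,000 bits/s
time = 50,400,000,000 / 100,000,000 = 504 s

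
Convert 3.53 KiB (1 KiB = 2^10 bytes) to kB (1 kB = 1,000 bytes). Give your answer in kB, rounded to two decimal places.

3.53 KiB × 1,024 bytes/KiB = 3,614.72 bytes
1 kB = 10^3 bytes = 1,000 bytes
3,614.72 / 1,000 = 3.61 kB

3.61 kB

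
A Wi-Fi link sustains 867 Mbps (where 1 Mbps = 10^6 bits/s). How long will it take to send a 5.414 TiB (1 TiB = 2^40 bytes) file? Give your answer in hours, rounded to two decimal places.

15.26 hours

5.414 TiB = 5,952,755,952,779.264 bytes = 47,622,047,622,234.112 bits
867 Mbps = 867,000,000 bits/s
time = 47,622,047,622,234.112 / 867,000,000 = 54,927.3906 s
54,927.3906 s / 3600 = 15.26 hours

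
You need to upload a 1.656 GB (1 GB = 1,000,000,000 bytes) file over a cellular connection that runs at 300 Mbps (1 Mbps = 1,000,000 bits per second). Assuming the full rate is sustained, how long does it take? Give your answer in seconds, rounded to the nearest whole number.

1.656 GB = 1,656,000,000 bytes = 13,248,000,000 bits
300 Mbps = 300,000,000 bits/s
time = 13,248,000,000 / 300,000,000 = 44 s

44 seconds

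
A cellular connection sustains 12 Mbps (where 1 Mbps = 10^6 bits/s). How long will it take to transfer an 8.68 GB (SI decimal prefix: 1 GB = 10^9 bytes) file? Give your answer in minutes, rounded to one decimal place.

8.68 GB = 8,680,000,000 bytes = 69,440,000,000 bits
12 Mbps = 12,000,000 bits/s
time = 69,440,000,000 / 12,000,000 = 5,786.67 s
5,786.67 s / 60 = 96.4 minutes

96.4 minutes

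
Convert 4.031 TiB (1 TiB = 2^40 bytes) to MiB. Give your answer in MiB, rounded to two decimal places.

4,226,809.86 MiB

4.031 TiB × 1,099,511,627,776 bytes/TiB = 4,432,131,371,565.056 bytes
1 MiB = 1,048,576 bytes
4,432,131,371,565.056 / 1,048,576 = 4,226,809.86 MiB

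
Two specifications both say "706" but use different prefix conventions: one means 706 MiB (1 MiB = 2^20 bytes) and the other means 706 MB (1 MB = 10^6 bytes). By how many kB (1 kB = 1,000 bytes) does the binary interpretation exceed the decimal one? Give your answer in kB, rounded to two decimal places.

34,294.66 kB

706 MiB = 706 × 1,048,576 = 740,294,656 bytes
706 MB = 706 × 1,000,000 = 706,000,000 bytes
difference = 34,294,656 bytes
34,294,656 / 1,000 = 34,294.66 kB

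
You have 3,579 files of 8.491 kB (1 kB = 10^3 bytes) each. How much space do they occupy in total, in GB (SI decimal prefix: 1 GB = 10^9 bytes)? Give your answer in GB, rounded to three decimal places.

Total = 3,579 × 8.491 kB = 30389.289 kB
= 30389.289 × 1,000 bytes = 30,389,289 bytes
1 GB = 1,000,000,000 bytes
30,389,289 / 1,000,000,000 = 0.030 GB

0.030 GB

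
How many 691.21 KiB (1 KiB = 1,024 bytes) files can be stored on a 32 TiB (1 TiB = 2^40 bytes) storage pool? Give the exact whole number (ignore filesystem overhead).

49,709,550

Capacity: 32 TiB = 35,184,372,088,832 bytes
Per item: 691.21 KiB = 707,799.04 bytes
⌊35,184,372,088,832 / 707,799.04⌋ = 49,709,550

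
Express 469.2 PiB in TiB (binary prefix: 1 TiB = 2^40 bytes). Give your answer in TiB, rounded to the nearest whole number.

469.2 PiB × 1,125,899,906,842,624 bytes/PiB = 528,272,236,290,559,180.8 bytes
1 TiB = 1,099,511,627,776 bytes
528,272,236,290,559,180.8 / 1,099,511,627,776 = 480,461 TiB

480,461 TiB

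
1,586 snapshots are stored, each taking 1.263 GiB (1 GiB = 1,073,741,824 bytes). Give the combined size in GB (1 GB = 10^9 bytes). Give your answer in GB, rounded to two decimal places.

Total = 1,586 × 1.263 GiB = 2003.118 GiB
= 2003.118 × 1,073,741,824 bytes = 2,150,831,575,007.232 bytes
1 GB = 1,000,000,000 bytes
2,150,831,575,007.232 / 1,000,000,000 = 2,150.83 GB

2,150.83 GB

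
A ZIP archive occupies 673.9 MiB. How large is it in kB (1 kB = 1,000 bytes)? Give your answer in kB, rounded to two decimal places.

706,635.37 kB

673.9 MiB = 673.9 × 2^20 bytes = 706,635,366.4 bytes
1 kB = 1,000 bytes
706,635,366.4 / 1,000 = 706,635.37 kB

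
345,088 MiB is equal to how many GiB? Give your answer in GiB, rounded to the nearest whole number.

337 GiB

345,088 MiB = 345,088 × 2^20 bytes = 361,850,994,688 bytes
1 GiB = 2^30 bytes = 1,073,741,824 bytes
361,850,994,688 / 1,073,741,824 = 337 GiB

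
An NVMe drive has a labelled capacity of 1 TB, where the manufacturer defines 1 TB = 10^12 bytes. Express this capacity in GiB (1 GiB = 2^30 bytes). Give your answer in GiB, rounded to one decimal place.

931.3 GiB

1 TB = 1 × 10^12 bytes = 1,000,000,000,000 bytes
1 GiB = 1,073,741,824 bytes
1,000,000,000,000 / 1,073,741,824 = 931.3 GiB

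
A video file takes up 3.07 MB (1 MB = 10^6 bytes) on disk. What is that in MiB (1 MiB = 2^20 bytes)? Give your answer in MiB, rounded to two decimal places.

2.93 MiB

3.07 MB × 1,000,000 bytes/MB = 3,070,000 bytes
1 MiB = 1,048,576 bytes
3,070,000 / 1,048,576 = 2.93 MiB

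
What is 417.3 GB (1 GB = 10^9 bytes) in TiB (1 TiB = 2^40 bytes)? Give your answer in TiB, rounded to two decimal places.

417.3 GB = 417.3 × 10^9 bytes = 417,300,000,000 bytes
1 TiB = 2^40 bytes = 1,099,511,627,776 bytes
417,300,000,000 / 1,099,511,627,776 = 0.38 TiB

0.38 TiB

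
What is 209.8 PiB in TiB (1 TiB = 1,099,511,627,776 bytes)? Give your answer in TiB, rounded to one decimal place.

209.8 PiB = 209.8 × 2^50 bytes = 236,213,800,455,582,515.2 bytes
1 TiB = 2^40 bytes = 1,099,511,627,776 bytes
236,213,800,455,582,515.2 / 1,099,511,627,776 = 214,835.2 TiB

214,835.2 TiB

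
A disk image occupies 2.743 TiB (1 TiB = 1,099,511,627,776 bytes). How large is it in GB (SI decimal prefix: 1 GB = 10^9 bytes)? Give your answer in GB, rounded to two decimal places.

2.743 TiB = 2.743 × 2^40 bytes = 3,015,960,394,989.568 bytes
1 GB = 10^9 bytes = 1,000,000,000 bytes
3,015,960,394,989.568 / 1,000,000,000 = 3,015.96 GB

3,015.96 GB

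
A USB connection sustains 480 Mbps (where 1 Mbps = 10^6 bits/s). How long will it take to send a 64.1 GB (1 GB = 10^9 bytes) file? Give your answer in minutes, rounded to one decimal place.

17.8 minutes

64.1 GB = 64,100,000,000 bytes = 512,800,000,000 bits
480 Mbps = 480,000,000 bits/s
time = 512,800,000,000 / 480,000,000 = 1,068.33 s
1,068.33 s / 60 = 17.8 minutes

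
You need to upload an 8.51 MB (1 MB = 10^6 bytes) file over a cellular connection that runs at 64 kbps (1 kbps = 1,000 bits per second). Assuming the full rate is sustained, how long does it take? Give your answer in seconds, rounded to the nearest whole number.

8.51 MB = 8,510,000 bytes = 68,080,000 bits
64 kbps = 64,000 bits/s
time = 68,080,000 / 64,000 = 1,064 s

1,064 seconds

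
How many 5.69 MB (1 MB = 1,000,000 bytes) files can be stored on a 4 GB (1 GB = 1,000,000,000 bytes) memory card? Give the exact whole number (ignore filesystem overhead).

Capacity: 4 GB = 4,000,000,000 bytes
Per item: 5.69 MB = 5,690,000 bytes
⌊4,000,000,000 / 5,690,000⌋ = 702

702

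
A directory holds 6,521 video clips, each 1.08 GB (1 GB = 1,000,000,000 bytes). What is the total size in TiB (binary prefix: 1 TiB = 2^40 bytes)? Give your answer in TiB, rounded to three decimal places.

6.405 TiB

Total = 6,521 × 1.08 GB = 7042.68 GB
= 7042.68 × 1,000,000,000 bytes = 7,042,680,000,000 bytes
1 TiB = 1,099,511,627,776 bytes
7,042,680,000,000 / 1,099,511,627,776 = 6.405 TiB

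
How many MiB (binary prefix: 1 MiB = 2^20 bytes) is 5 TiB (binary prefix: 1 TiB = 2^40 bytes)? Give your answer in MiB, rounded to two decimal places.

5 TiB = 5 × 2^40 bytes = 5,497,558,138,880 bytes
1 MiB = 2^20 bytes = 1,048,576 bytes
5,497,558,138,880 / 1,048,576 = 5,242,880.00 MiB

5,242,880.00 MiB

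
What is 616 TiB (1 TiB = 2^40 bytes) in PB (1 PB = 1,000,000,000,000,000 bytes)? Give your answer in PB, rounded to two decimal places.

616 TiB = 616 × 2^40 bytes = 677,299,162,710,016 bytes
1 PB = 10^15 bytes = 1,000,000,000,000,000 bytes
677,299,162,710,016 / 1,000,000,000,000,000 = 0.68 PB

0.68 PB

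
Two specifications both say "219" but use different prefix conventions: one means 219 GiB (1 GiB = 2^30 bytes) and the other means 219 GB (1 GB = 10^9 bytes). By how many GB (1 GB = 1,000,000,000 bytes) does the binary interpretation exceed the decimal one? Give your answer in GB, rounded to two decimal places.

219 GiB = 219 × 1,073,741,824 = 235,149,459,456 bytes
219 GB = 219 × 1,000,000,000 = 219,000,000,000 bytes
difference = 16,149,459,456 bytes
16,149,459,456 / 1,000,000,000 = 16.15 GB

16.15 GB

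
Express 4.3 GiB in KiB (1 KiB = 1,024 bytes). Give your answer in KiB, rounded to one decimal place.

4.3 GiB = 4.3 × 2^30 bytes = 4,617,089,843.2 bytes
1 KiB = 2^10 bytes = 1,024 bytes
4,617,089,843.2 / 1,024 = 4,508,876.8 KiB

4,508,876.8 KiB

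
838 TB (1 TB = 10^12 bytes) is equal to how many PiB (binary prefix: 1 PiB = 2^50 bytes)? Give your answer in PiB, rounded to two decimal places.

0.74 PiB

838 TB = 838 × 10^12 bytes = 838,000,000,000,000 bytes
1 PiB = 1,125,899,906,842,624 bytes
838,000,000,000,000 / 1,125,899,906,842,624 = 0.74 PiB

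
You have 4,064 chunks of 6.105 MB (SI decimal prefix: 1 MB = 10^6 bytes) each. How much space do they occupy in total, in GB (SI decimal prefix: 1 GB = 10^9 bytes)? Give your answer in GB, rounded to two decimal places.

Total = 4,064 × 6.105 MB = 24810.72 MB
= 24810.72 × 1,000,000 bytes = 24,810,720,000 bytes
1 GB = 1,000,000,000 bytes
24,810,720,000 / 1,000,000,000 = 24.81 GB

24.81 GB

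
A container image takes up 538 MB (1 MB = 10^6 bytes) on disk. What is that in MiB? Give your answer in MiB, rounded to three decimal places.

513.077 MiB

538 MB = 538 × 10^6 bytes = 538,000,000 bytes
1 MiB = 1,048,576 bytes
538,000,000 / 1,048,576 = 513.077 MiB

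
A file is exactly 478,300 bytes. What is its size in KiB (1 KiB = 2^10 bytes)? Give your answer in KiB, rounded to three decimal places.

467.090 KiB

478,300 bytes given.
1 KiB = 2^10 bytes = 1,024 bytes
478,300 / 1,024 = 467.090 KiB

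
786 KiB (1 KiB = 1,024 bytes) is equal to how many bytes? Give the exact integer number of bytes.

786 × 1,024 = 804,864 bytes

804,864 bytes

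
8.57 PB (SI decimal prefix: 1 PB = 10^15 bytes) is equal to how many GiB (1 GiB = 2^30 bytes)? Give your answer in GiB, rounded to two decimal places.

7,981,434.46 GiB

8.57 PB = 8.57 × 10^15 bytes = 8,570,000,000,000,000 bytes
1 GiB = 2^30 bytes = 1,073,741,824 bytes
8,570,000,000,000,000 / 1,073,741,824 = 7,981,434.46 GiB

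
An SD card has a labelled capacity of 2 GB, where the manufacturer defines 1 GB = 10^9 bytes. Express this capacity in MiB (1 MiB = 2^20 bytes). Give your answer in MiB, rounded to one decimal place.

2 GB = 2 × 10^9 bytes = 2,000,000,000 bytes
1 MiB = 1,048,576 bytes
2,000,000,000 / 1,048,576 = 1,907.3 MiB

1,907.3 MiB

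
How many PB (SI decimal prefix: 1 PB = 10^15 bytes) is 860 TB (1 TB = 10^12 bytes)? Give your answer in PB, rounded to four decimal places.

860 TB × 1,000,000,000,000 bytes/TB = 860,000,000,000,000 bytes
1 PB = 1,000,000,000,000,000 bytes
860,000,000,000,000 / 1,000,000,000,000,000 = 0.8600 PB

0.8600 PB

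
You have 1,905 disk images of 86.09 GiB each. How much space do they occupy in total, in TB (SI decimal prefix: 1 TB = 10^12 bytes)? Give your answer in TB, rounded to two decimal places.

176.10 TB

Total = 1,905 × 86.09 GiB = 164001.45 GiB
= 164001.45 × 1,073,741,824 bytes = 176,095,216,061,644.8 bytes
1 TB = 1,000,000,000,000 bytes
176,095,216,061,644.8 / 1,000,000,000,000 = 176.10 TB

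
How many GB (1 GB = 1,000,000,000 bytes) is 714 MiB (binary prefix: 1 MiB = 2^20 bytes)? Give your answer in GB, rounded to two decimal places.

714 MiB × 1,048,576 bytes/MiB = 748,683,264 bytes
1 GB = 1,000,000,000 bytes
748,683,264 / 1,000,000,000 = 0.75 GB

0.75 GB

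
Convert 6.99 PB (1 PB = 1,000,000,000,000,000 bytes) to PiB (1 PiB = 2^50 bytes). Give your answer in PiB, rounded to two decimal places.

6.21 PiB

6.99 PB × 1,000,000,000,000,000 bytes/PB = 6,990,000,000,000,000 bytes
1 PiB = 1,125,899,906,842,624 bytes
6,990,000,000,000,000 / 1,125,899,906,842,624 = 6.21 PiB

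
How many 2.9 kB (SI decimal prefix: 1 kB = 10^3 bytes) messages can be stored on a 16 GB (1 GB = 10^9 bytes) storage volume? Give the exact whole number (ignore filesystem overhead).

5,517,241

Capacity: 16 GB = 16,000,000,000 bytes
Per item: 2.9 kB = 2,900 bytes
⌊16,000,000,000 / 2,900⌋ = 5,517,241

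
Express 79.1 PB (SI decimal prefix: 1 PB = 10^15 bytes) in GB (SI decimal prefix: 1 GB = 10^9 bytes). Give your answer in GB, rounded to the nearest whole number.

79,100,000 GB

79.1 PB × 1,000,000,000,000,000 bytes/PB = 79,100,000,000,000,000 bytes
1 GB = 1,000,000,000 bytes
79,100,000,000,000,000 / 1,000,000,000 = 79,100,000 GB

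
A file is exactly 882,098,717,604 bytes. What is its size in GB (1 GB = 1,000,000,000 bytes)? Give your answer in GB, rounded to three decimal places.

882.099 GB

882,098,717,604 bytes given.
1 GB = 1,000,000,000 bytes
882,098,717,604 / 1,000,000,000 = 882.099 GB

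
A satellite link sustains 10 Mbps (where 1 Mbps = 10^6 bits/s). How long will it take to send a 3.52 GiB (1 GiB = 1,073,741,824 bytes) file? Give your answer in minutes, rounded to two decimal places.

3.52 GiB = 3,779,571,220.48 bytes = 30,236,569,763.84 bits
10 Mbps = 10,000,000 bits/s
time = 30,236,569,763.84 / 10,000,000 = 3,023.657 s
3,023.657 s / 60 = 50.39 minutes

50.39 minutes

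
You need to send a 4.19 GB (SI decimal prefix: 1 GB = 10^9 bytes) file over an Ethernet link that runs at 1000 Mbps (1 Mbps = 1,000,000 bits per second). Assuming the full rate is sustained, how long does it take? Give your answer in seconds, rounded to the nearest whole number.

34 seconds

4.19 GB = 4,190,000,000 bytes = 33,520,000,000 bits
1000 Mbps = 1,000,000,000 bits/s
time = 33,520,000,000 / 1,000,000,000 = 34 s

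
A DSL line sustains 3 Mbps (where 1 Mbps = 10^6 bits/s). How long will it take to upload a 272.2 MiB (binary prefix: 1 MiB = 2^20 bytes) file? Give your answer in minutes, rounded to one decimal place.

272.2 MiB = 285,422,387.2 bytes = 2,283,379,097.6 bits
3 Mbps = 3,000,000 bits/s
time = 2,283,379,097.6 / 3,000,000 = 761.13 s
761.13 s / 60 = 12.7 minutes

12.7 minutes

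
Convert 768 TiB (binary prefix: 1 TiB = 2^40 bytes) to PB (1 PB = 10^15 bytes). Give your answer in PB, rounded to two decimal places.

0.84 PB

768 TiB = 768 × 2^40 bytes = 844,424,930,131,968 bytes
1 PB = 1,000,000,000,000,000 bytes
844,424,930,131,968 / 1,000,000,000,000,000 = 0.84 PB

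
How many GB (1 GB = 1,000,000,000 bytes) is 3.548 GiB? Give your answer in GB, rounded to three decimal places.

3.548 GiB = 3.548 × 2^30 bytes = 3,809,635,991.552 bytes
1 GB = 10^9 bytes = 1,000,000,000 bytes
3,809,635,991.552 / 1,000,000,000 = 3.810 GB

3.810 GB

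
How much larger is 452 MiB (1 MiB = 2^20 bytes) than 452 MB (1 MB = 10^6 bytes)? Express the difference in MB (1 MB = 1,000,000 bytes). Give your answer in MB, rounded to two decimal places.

21.96 MB

452 MiB = 452 × 1,048,576 = 473,956,352 bytes
452 MB = 452 × 1,000,000 = 452,000,000 bytes
difference = 21,956,352 bytes
21,956,352 / 1,000,000 = 21.96 MB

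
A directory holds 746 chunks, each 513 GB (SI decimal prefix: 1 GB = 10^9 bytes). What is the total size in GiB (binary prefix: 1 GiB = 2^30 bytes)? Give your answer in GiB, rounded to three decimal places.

Total = 746 × 513 GB = 382,698 GB
= 382,698 × 1,000,000,000 bytes = 382,698,000,000,000 bytes
1 GiB = 1,073,741,824 bytes
382,698,000,000,000 / 1,073,741,824 = 356,415.287 GiB

356,415.287 GiB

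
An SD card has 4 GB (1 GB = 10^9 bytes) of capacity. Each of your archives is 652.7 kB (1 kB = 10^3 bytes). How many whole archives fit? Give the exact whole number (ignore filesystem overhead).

Capacity: 4 GB = 4,000,000,000 bytes
Per item: 652.7 kB = 652,700 bytes
⌊4,000,000,000 / 652,700⌋ = 6,128

6,128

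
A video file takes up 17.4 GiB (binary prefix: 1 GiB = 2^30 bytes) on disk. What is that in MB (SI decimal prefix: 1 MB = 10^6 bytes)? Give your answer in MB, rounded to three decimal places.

17.4 GiB = 17.4 × 2^30 bytes = 18,683,107,737.6 bytes
1 MB = 1,000,000 bytes
18,683,107,737.6 / 1,000,000 = 18,683.108 MB

18,683.108 MB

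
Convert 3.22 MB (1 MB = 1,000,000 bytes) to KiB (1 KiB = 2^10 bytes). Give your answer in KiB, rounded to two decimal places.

3,144.53 KiB

3.22 MB × 1,000,000 bytes/MB = 3,220,000 bytes
1 KiB = 1,024 bytes
3,220,000 / 1,024 = 3,144.53 KiB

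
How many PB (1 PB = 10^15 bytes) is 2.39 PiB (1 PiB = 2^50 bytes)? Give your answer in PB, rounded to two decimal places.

2.69 PB

2.39 PiB × 1,125,899,906,842,624 bytes/PiB = 2,690,900,777,353,871.36 bytes
1 PB = 1,000,000,000,000,000 bytes
2,690,900,777,353,871.36 / 1,000,000,000,000,000 = 2.69 PB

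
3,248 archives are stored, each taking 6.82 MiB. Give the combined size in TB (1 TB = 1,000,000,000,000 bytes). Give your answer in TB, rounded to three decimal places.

0.023 TB

Total = 3,248 × 6.82 MiB = 22151.36 MiB
= 22151.36 × 1,048,576 bytes = 23,227,384,463.36 bytes
1 TB = 1,000,000,000,000 bytes
23,227,384,463.36 / 1,000,000,000,000 = 0.023 TB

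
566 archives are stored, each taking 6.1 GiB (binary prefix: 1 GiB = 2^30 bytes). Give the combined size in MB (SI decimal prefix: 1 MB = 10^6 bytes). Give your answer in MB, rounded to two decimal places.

Total = 566 × 6.1 GiB = 3452.6 GiB
= 3452.6 × 1,073,741,824 bytes = 3,707,201,021,542.4 bytes
1 MB = 1,000,000 bytes
3,707,201,021,542.4 / 1,000,000 = 3,707,201.02 MB

3,707,201.02 MB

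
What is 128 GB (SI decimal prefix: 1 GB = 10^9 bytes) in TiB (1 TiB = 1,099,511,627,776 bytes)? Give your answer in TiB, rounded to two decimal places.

0.12 TiB

128 GB × 1,000,000,000 bytes/GB = 128,000,000,000 bytes
1 TiB = 1,099,511,627,776 bytes
128,000,000,000 / 1,099,511,627,776 = 0.12 TiB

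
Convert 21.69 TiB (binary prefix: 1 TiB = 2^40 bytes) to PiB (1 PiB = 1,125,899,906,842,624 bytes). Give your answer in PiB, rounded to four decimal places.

21.69 TiB × 1,099,511,627,776 bytes/TiB = 23,848,407,206,461.44 bytes
1 PiB = 2^50 bytes = 1,125,899,906,842,624 bytes
23,848,407,206,461.44 / 1,125,899,906,842,624 = 0.0212 PiB

0.0212 PiB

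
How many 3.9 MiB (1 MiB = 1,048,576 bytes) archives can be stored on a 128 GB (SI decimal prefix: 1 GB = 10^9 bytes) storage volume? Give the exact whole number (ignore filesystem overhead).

Capacity: 128 GB = 128,000,000,000 bytes
Per item: 3.9 MiB = 4,089,446.4 bytes
⌊128,000,000,000 / 4,089,446.4⌋ = 31,300

31,300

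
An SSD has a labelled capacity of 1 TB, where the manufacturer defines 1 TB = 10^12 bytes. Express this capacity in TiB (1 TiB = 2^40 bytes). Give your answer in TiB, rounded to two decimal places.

0.91 TiB

1 TB = 1 × 10^12 bytes = 1,000,000,000,000 bytes
1 TiB = 2^40 bytes = 1,099,511,627,776 bytes
1,000,000,000,000 / 1,099,511,627,776 = 0.91 TiB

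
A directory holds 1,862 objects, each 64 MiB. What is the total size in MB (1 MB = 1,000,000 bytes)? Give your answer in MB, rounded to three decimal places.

Total = 1,862 × 64 MiB = 119,168 MiB
= 119,168 × 1,048,576 bytes = 124,956,704,768 bytes
1 MB = 1,000,000 bytes
124,956,704,768 / 1,000,000 = 124,956.705 MB

124,956.705 MB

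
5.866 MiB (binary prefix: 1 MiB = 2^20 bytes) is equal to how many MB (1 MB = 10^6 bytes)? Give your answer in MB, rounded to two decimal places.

5.866 MiB = 5.866 × 2^20 bytes = 6,150,946.816 bytes
1 MB = 10^6 bytes = 1,000,000 bytes
6,150,946.816 / 1,000,000 = 6.15 MB

6.15 MB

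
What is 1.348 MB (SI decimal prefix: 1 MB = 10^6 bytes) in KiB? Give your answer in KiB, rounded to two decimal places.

1,316.41 KiB

1.348 MB = 1.348 × 10^6 bytes = 1,348,000 bytes
1 KiB = 1,024 bytes
1,348,000 / 1,024 = 1,316.41 KiB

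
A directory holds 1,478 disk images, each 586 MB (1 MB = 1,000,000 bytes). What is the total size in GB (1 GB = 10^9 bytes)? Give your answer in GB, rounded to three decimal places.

866.108 GB

Total = 1,478 × 586 MB = 866,108 MB
= 866,108 × 1,000,000 bytes = 866,108,000,000 bytes
1 GB = 1,000,000,000 bytes
866,108,000,000 / 1,000,000,000 = 866.108 GB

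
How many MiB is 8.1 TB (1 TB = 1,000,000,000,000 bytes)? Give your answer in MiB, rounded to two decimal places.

8.1 TB = 8.1 × 10^12 bytes = 8,100,000,000,000 bytes
1 MiB = 1,048,576 bytes
8,100,000,000,000 / 1,048,576 = 7,724,761.96 MiB

7,724,761.96 MiB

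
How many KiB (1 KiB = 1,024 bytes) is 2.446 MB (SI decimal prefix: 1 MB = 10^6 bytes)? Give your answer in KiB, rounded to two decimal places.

2,388.67 KiB

2.446 MB × 1,000,000 bytes/MB = 2,446,000 bytes
1 KiB = 2^10 bytes = 1,024 bytes
2,446,000 / 1,024 = 2,388.67 KiB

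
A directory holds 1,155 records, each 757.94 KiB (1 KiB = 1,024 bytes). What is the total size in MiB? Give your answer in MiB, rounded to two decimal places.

854.90 MiB

Total = 1,155 × 757.94 KiB = 875420.7 KiB
= 875420.7 × 1,024 bytes = 896,430,796.8 bytes
1 MiB = 1,048,576 bytes
896,430,796.8 / 1,048,576 = 854.90 MiB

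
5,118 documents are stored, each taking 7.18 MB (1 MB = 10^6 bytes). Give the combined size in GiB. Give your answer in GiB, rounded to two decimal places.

Total = 5,118 × 7.18 MB = 36747.24 MB
= 36747.24 × 1,000,000 bytes = 36,747,240,000 bytes
1 GiB = 1,073,741,824 bytes
36,747,240,000 / 1,073,741,824 = 34.22 GiB

34.22 GiB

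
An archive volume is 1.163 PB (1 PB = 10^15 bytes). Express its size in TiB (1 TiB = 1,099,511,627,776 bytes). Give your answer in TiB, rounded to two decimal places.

1.163 PB × 1,000,000,000,000,000 bytes/PB = 1,163,000,000,000,000 bytes
1 TiB = 1,099,511,627,776 bytes
1,163,000,000,000,000 / 1,099,511,627,776 = 1,057.74 TiB

1,057.74 TiB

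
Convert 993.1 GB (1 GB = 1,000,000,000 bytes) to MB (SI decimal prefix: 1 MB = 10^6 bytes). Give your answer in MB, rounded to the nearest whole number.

993,100 MB

993.1 GB = 993.1 × 10^9 bytes = 993,100,000,000 bytes
1 MB = 10^6 bytes = 1,000,000 bytes
993,100,000,000 / 1,000,000 = 993,100 MB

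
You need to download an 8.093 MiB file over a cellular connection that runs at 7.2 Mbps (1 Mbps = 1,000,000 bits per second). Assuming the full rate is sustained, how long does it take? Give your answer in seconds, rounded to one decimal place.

9.4 seconds

8.093 MiB = 8,486,125.568 bytes = 67,889,004.544 bits
7.2 Mbps = 7,200,000 bits/s
time = 67,889,004.544 / 7,200,000 = 9.4 s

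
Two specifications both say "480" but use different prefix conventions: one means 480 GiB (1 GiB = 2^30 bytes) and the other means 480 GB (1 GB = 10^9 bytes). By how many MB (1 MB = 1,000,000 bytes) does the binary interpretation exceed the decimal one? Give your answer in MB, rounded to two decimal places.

35,396.08 MB

480 GiB = 480 × 1,073,741,824 = 515,396,075,520 bytes
480 GB = 480 × 1,000,000,000 = 480,000,000,000 bytes
difference = 35,396,075,520 bytes
35,396,075,520 / 1,000,000 = 35,396.08 MB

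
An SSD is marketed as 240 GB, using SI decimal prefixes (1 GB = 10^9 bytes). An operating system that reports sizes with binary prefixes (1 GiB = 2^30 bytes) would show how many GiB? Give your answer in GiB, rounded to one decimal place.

240 GB = 240 × 10^9 bytes = 240,000,000,000 bytes
1 GiB = 1,073,741,824 bytes
240,000,000,000 / 1,073,741,824 = 223.5 GiB

223.5 GiB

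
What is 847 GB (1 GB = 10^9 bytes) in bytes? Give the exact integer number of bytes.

847 × 1,000,000,000 = 847,000,000,000 bytes

847,000,000,000 bytes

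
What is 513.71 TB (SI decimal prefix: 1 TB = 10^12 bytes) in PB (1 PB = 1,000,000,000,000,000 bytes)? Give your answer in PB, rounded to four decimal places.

513.71 TB = 513.71 × 10^12 bytes = 513,710,000,000,000 bytes
1 PB = 10^15 bytes = 1,000,000,000,000,000 bytes
513,710,000,000,000 / 1,000,000,000,000,000 = 0.5137 PB

0.5137 PB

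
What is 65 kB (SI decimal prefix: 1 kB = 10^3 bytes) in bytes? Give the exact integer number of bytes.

65,000 bytes

65 × 1,000 = 65,000 bytes  (1 kB = 10^3 bytes)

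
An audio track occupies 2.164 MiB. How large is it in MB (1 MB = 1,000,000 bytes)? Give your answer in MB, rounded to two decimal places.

2.27 MB

2.164 MiB × 1,048,576 bytes/MiB = 2,269,118.464 bytes
1 MB = 10^6 bytes = 1,000,000 bytes
2,269,118.464 / 1,000,000 = 2.27 MB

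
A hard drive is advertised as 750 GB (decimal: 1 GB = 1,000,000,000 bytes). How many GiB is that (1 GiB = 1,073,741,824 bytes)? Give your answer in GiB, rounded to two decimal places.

698.49 GiB

750 GB = 750 × 10^9 bytes = 750,000,000,000 bytes
1 GiB = 2^30 bytes = 1,073,741,824 bytes
750,000,000,000 / 1,073,741,824 = 698.49 GiB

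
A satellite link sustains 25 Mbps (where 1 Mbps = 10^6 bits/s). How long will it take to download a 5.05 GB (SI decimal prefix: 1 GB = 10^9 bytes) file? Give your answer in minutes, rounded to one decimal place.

26.9 minutes

5.05 GB = 5,050,000,000 bytes = 40,400,000,000 bits
25 Mbps = 25,000,000 bits/s
time = 40,400,000,000 / 25,000,000 = 1,616.00 s
1,616.00 s / 60 = 26.9 minutes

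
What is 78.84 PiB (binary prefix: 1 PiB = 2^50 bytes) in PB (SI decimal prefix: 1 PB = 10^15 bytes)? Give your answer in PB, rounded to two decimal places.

78.84 PiB × 1,125,899,906,842,624 bytes/PiB = 88,765,948,655,472,476.16 bytes
1 PB = 10^15 bytes = 1,000,000,000,000,000 bytes
88,765,948,655,472,476.16 / 1,000,000,000,000,000 = 88.77 PB

88.77 PB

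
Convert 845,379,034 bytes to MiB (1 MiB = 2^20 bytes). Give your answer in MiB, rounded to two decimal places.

806.22 MiB

845,379,034 bytes given.
1 MiB = 2^20 bytes = 1,048,576 bytes
845,379,034 / 1,048,576 = 806.22 MiB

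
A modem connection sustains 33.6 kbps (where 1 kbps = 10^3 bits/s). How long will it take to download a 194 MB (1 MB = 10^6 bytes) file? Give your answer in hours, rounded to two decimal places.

194 MB = 194,000,000 bytes = 1,552,000,000 bits
33.6 kbps = 33,600 bits/s
time = 1,552,000,000 / 33,600 = 46,190.4762 s
46,190.4762 s / 3600 = 12.83 hours

12.83 hours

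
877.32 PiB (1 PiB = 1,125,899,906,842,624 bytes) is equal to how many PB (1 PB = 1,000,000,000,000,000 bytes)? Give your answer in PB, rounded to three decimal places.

987.775 PB

877.32 PiB × 1,125,899,906,842,624 bytes/PiB = 987,774,506,271,170,887.68 bytes
1 PB = 1,000,000,000,000,000 bytes
987,774,506,271,170,887.68 / 1,000,000,000,000,000 = 987.775 PB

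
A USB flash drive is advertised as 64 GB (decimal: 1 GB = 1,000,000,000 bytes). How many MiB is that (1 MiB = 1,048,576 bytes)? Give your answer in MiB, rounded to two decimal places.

64 GB = 64 × 10^9 bytes = 64,000,000,000 bytes
1 MiB = 2^20 bytes = 1,048,576 bytes
64,000,000,000 / 1,048,576 = 61,035.16 MiB

61,035.16 MiB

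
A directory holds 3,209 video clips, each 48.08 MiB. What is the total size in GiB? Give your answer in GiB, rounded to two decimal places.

Total = 3,209 × 48.08 MiB = 154288.72 MiB
= 154288.72 × 1,048,576 bytes = 161,783,448,862.72 bytes
1 GiB = 1,073,741,824 bytes
161,783,448,862.72 / 1,073,741,824 = 150.67 GiB

150.67 GiB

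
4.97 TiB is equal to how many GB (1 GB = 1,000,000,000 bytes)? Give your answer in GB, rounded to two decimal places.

5,464.57 GB

4.97 TiB = 4.97 × 2^40 bytes = 5,464,572,790,046.72 bytes
1 GB = 10^9 bytes = 1,000,000,000 bytes
5,464,572,790,046.72 / 1,000,000,000 = 5,464.57 GB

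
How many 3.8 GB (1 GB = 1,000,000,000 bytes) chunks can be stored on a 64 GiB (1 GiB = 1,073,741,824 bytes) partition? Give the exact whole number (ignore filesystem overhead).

Capacity: 64 GiB = 68,719,476,736 bytes
Per item: 3.8 GB = 3,800,000,000 bytes
⌊68,719,476,736 / 3,800,000,000⌋ = 18

18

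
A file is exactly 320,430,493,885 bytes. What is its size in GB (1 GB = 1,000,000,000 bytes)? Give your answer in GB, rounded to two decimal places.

320,430,493,885 bytes given.
1 GB = 1,000,000,000 bytes
320,430,493,885 / 1,000,000,000 = 320.43 GB

320.43 GB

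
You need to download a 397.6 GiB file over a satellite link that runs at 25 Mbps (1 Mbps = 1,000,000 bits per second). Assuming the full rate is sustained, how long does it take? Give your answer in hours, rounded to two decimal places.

37.95 hours

397.6 GiB = 426,919,749,222.4 bytes = 3,415,357,993,779.2 bits
25 Mbps = 25,000,000 bits/s
time = 3,415,357,993,779.2 / 25,000,000 = 136,614.3198 s
136,614.3198 s / 3600 = 37.95 hours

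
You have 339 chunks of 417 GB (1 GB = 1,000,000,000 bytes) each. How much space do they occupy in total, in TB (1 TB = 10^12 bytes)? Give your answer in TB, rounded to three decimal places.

141.363 TB

Total = 339 × 417 GB = 141,363 GB
= 141,363 × 1,000,000,000 bytes = 141,363,000,000,000 bytes
1 TB = 1,000,000,000,000 bytes
141,363,000,000,000 / 1,000,000,000,000 = 141.363 TB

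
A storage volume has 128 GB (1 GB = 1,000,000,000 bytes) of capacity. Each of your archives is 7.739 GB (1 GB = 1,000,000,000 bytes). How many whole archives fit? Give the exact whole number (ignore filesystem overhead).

16

Capacity: 128 GB = 128,000,000,000 bytes
Per item: 7.739 GB = 7,739,000,000 bytes
⌊128,000,000,000 / 7,739,000,000⌋ = 16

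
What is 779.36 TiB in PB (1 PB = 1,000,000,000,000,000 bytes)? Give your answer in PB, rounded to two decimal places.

0.86 PB

779.36 TiB × 1,099,511,627,776 bytes/TiB = 856,915,382,223,503.36 bytes
1 PB = 10^15 bytes = 1,000,000,000,000,000 bytes
856,915,382,223,503.36 / 1,000,000,000,000,000 = 0.86 PB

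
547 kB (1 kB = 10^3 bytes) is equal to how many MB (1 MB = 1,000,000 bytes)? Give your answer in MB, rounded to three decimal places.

0.547 MB

547 kB = 547 × 10^3 bytes = 547,000 bytes
1 MB = 1,000,000 bytes
547,000 / 1,000,000 = 0.547 MB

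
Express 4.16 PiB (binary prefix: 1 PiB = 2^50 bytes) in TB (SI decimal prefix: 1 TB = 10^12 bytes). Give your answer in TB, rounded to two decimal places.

4,683.74 TB

4.16 PiB = 4.16 × 2^50 bytes = 4,683,743,612,465,315.84 bytes
1 TB = 10^12 bytes = 1,000,000,000,000 bytes
4,683,743,612,465,315.84 / 1,000,000,000,000 = 4,683.74 TB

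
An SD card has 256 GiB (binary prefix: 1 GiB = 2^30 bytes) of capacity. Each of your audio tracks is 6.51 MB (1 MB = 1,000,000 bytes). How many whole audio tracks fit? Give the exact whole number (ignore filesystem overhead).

42,223

Capacity: 256 GiB = 274,877,906,944 bytes
Per item: 6.51 MB = 6,510,000 bytes
⌊274,877,906,944 / 6,510,000⌋ = 42,223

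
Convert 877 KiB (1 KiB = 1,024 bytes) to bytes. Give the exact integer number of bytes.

898,048 bytes

877 × 1,024 = 898,048 bytes  (1 KiB = 2^10 bytes)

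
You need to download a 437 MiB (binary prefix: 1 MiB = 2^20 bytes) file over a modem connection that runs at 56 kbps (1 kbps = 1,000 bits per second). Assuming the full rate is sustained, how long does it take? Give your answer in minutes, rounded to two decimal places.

437 MiB = 458,227,712 bytes = 3,665,821,696 bits
56 kbps = 56,000 bits/s
time = 3,665,821,696 / 56,000 = 65,461.102 s
65,461.102 s / 60 = 1,091.02 minutes

1,091.02 minutes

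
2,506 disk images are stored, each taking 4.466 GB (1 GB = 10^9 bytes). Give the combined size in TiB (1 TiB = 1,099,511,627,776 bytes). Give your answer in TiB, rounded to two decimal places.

10.18 TiB

Total = 2,506 × 4.466 GB = 11191.796 GB
= 11191.796 × 1,000,000,000 bytes = 11,191,796,000,000 bytes
1 TiB = 1,099,511,627,776 bytes
11,191,796,000,000 / 1,099,511,627,776 = 10.18 TiB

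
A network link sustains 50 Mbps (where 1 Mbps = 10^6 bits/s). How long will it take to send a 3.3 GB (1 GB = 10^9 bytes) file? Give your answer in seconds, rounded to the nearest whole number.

3.3 GB = 3,300,000,000 bytes = 26,400,000,000 bits
50 Mbps = 50,000,000 bits/s
time = 26,400,000,000 / 50,000,000 = 528 s

528 seconds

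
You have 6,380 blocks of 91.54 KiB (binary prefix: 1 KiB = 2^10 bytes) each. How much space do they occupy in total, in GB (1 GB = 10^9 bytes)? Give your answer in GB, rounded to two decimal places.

0.60 GB

Total = 6,380 × 91.54 KiB = 584025.2 KiB
= 584025.2 × 1,024 bytes = 598,041,804.8 bytes
1 GB = 1,000,000,000 bytes
598,041,804.8 / 1,000,000,000 = 0.60 GB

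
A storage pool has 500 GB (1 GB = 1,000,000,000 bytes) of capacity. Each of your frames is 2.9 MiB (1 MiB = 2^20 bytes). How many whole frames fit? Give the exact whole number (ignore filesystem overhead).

164,426

Capacity: 500 GB = 500,000,000,000 bytes
Per item: 2.9 MiB = 3,040,870.4 bytes
⌊500,000,000,000 / 3,040,870.4⌋ = 164,426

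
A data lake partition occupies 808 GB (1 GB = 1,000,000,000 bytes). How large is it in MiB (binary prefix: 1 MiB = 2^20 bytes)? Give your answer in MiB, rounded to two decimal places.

808 GB × 1,000,000,000 bytes/GB = 808,000,000,000 bytes
1 MiB = 2^20 bytes = 1,048,576 bytes
808,000,000,000 / 1,048,576 = 770,568.85 MiB

770,568.85 MiB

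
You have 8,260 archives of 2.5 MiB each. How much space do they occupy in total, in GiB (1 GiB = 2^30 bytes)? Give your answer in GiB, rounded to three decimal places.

Total = 8,260 × 2.5 MiB = 20,650 MiB
= 20,650 × 1,048,576 bytes = 21,653,094,400 bytes
1 GiB = 1,073,741,824 bytes
21,653,094,400 / 1,073,741,824 = 20.166 GiB

20.166 GiB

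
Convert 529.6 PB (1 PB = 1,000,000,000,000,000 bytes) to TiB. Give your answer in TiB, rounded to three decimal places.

529.6 PB × 1,000,000,000,000,000 bytes/PB = 529,600,000,000,000,000 bytes
1 TiB = 2^40 bytes = 1,099,511,627,776 bytes
529,600,000,000,000,000 / 1,099,511,627,776 = 481,668.394 TiB

481,668.394 TiB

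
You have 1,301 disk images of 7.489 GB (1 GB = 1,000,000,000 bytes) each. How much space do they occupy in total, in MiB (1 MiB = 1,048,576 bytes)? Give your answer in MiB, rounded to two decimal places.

9,291,829.11 MiB

Total = 1,301 × 7.489 GB = 9743.189 GB
= 9743.189 × 1,000,000,000 bytes = 9,743,189,000,000 bytes
1 MiB = 1,048,576 bytes
9,743,189,000,000 / 1,048,576 = 9,291,829.11 MiB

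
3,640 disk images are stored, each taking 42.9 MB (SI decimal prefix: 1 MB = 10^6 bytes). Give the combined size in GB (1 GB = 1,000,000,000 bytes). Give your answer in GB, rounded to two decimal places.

Total = 3,640 × 42.9 MB = 156,156 MB
= 156,156 × 1,000,000 bytes = 156,156,000,000 bytes
1 GB = 1,000,000,000 bytes
156,156,000,000 / 1,000,000,000 = 156.16 GB

156.16 GB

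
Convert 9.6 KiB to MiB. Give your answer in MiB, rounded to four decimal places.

9.6 KiB = 9.6 × 2^10 bytes = 9,830.4 bytes
1 MiB = 1,048,576 bytes
9,830.4 / 1,048,576 = 0.0094 MiB

0.0094 MiB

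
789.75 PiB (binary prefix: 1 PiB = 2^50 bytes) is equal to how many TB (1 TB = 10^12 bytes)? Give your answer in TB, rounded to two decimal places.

789.75 PiB × 1,125,899,906,842,624 bytes/PiB = 889,179,451,428,962,304 bytes
1 TB = 10^12 bytes = 1,000,000,000,000 bytes
889,179,451,428,962,304 / 1,000,000,000,000 = 889,179.45 TB

889,179.45 TB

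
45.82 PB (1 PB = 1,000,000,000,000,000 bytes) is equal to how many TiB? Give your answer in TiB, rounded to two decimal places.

45.82 PB = 45.82 × 10^15 bytes = 45,820,000,000,000,000 bytes
1 TiB = 2^40 bytes = 1,099,511,627,776 bytes
45,820,000,000,000,000 / 1,099,511,627,776 = 41,673.05 TiB

41,673.05 TiB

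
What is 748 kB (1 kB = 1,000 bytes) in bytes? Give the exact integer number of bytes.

748 × 1,000 = 748,000 bytes

748,000 bytes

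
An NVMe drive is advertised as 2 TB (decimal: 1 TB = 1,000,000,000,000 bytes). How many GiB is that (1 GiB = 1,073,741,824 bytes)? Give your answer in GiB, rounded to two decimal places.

1,862.65 GiB

2 TB = 2 × 10^12 bytes = 2,000,000,000,000 bytes
1 GiB = 2^30 bytes = 1,073,741,824 bytes
2,000,000,000,000 / 1,073,741,824 = 1,862.65 GiB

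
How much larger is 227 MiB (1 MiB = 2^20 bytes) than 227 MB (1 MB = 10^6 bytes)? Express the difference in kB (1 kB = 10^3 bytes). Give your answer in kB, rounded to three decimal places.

11,026.752 kB

227 MiB = 227 × 1,048,576 = 238,026,752 bytes
227 MB = 227 × 1,000,000 = 227,000,000 bytes
difference = 11,026,752 bytes
11,026,752 / 1,000 = 11,026.752 kB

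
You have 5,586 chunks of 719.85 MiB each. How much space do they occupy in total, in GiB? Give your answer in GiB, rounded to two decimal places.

3,926.84 GiB

Total = 5,586 × 719.85 MiB = 4021082.1 MiB
= 4021082.1 × 1,048,576 bytes = 4,216,410,184,089.6 bytes
1 GiB = 1,073,741,824 bytes
4,216,410,184,089.6 / 1,073,741,824 = 3,926.84 GiB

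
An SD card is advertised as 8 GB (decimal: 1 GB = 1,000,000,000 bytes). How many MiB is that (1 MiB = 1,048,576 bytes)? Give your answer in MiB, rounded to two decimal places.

8 GB = 8 × 10^9 bytes = 8,000,000,000 bytes
1 MiB = 1,048,576 bytes
8,000,000,000 / 1,048,576 = 7,629.39 MiB

7,629.39 MiB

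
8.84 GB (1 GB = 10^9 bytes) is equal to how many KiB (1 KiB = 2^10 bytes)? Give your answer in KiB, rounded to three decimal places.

8.84 GB = 8.84 × 10^9 bytes = 8,840,000,000 bytes
1 KiB = 2^10 bytes = 1,024 bytes
8,840,000,000 / 1,024 = 8,632,812.500 KiB

8,632,812.500 KiB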